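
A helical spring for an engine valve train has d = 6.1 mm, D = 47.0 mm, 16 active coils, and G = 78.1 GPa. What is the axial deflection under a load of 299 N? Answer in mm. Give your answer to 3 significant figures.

36.7 mm

k = Gd⁴/(8D³N_a) = (78.1×10³)(6.1⁴)/(8·47.0³·16) = 8.137 N/mm
δ = F/k = 299 / 8.137 = 36.746 mm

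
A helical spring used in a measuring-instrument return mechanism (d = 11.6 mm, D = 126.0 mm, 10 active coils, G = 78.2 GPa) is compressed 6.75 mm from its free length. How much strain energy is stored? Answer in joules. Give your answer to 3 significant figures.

k = Gd⁴/(8D³N_a) = (78.2×10³)(11.6⁴)/(8·126.0³·10) = 8.8478 N/mm
U = ½kδ² = 0.5 × 8.8478 × 6.75² = 201.56 N·mm = 0.20156 J

0.202 J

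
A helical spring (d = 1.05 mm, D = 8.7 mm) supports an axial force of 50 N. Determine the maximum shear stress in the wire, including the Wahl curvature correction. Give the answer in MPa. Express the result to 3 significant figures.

1130 MPa

Spring index C = D/d = 8.7/1.05 = 8.2857
K_W = (4C−1)/(4C−4) + 0.615/C = 32.143/29.143 + 0.0742 = 1.1772
τ₀ = 8FD/(πd³) = 8·50·8.7/(π·1.05³) = 3480/3.6368 = 956.89 MPa
τ_max = K·τ₀ = 1.1772 × 956.89 = 1126.4 MPa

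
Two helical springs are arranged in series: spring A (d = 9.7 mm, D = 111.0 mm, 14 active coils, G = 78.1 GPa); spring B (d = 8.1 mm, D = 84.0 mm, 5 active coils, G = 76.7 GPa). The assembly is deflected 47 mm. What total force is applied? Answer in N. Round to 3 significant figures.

k_A = Gd⁴/(8D³N_a) = (78.1×10³)(9.7⁴)/(8·111.0³·14) = 4.5139 N/mm
k_B = Gd⁴/(8D³N_a) = (76.7×10³)(8.1⁴)/(8·84.0³·5) = 13.926 N/mm
Series: 1/k_eq = 1/4.5139 + 1/13.926 = 0.29334; k_eq = 3.409 N/mm
F = k_eq·δ = 3.409·47 = 160.22 N

160 N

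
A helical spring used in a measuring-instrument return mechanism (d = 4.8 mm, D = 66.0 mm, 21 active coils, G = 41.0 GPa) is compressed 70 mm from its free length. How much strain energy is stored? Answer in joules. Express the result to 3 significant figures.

k = Gd⁴/(8D³N_a) = (41.0×10³)(4.8⁴)/(8·66.0³·21) = 0.45062 N/mm
U = ½kδ² = 0.5 × 0.45062 × 70² = 1104 N·mm = 1.104 J

1.10 J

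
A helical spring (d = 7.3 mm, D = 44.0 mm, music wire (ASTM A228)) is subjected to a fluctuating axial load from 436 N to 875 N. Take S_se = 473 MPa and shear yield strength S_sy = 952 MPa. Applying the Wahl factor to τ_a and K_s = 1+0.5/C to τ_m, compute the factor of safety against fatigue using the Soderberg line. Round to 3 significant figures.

C = D/d = 44.0/7.3 = 6.0274; K_W = (4C−1)/(4C−4)+0.615/C = 1.2512; K_s = 1+0.5/C = 1.0830
F_a = (F_max−F_min)/2 = 219.5 N; F_m = (F_max+F_min)/2 = 655.5 N
τ_a = K_W·8F_aD/(πd³) = 1.2512 × 63.221 = 79.103 MPa
τ_m = K_s·8F_mD/(πd³) = 1.0830 × 188.8 = 204.46 MPa
Soderberg: 1/n_f = τ_a/S_se + τ_m/S_sy = 79.103/473 + 204.46/952 = 0.16724 + 0.21477 = 0.382
n_f = 1/0.382 = 2.618

2.62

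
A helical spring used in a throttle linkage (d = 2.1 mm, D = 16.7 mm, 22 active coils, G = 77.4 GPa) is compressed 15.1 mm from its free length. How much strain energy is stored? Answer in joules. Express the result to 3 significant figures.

0.209 J

k = Gd⁴/(8D³N_a) = (77.4×10³)(2.1⁴)/(8·16.7³·22) = 1.8364 N/mm
U = ½kδ² = 0.5 × 1.8364 × 15.1² = 209.35 N·mm = 0.20935 J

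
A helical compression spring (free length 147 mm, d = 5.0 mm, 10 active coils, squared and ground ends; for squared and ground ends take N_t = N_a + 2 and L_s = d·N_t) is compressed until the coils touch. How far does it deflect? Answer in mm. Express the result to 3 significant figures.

N_t = 12; L_s = 5.0·12 = 60 mm
δ_solid = L₀ − L_s = 147 − 60 = 87 mm

87.0 mm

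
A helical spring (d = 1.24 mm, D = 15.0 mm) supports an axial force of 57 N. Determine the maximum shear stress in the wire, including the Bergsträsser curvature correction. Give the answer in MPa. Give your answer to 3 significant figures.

1270 MPa

Spring index C = D/d = 15.0/1.24 = 12.0968
K_B = (4C+2)/(4C−3) = 50.387/45.387 = 1.1102
τ₀ = 8FD/(πd³) = 8·57·15.0/(π·1.24³) = 6840/5.9898 = 1141.9 MPa
τ_max = K·τ₀ = 1.1102 × 1141.9 = 1267.7 MPa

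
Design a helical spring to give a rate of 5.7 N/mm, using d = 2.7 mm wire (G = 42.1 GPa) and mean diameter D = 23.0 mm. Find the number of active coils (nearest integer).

N_a = Gd⁴/(8D³k) = (42.1×10³ × 2.7⁴)/(8 × 23.0³ × 5.7)
    = 2.23737e+06 / 554815 = 4.033 → 4 coils

4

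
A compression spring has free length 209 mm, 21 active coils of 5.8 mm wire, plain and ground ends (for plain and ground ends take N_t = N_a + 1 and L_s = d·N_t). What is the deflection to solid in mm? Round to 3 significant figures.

81.4 mm

N_t = 22; L_s = 5.8·22 = 127.6 mm
δ_solid = L₀ − L_s = 209 − 127.6 = 81.4 mm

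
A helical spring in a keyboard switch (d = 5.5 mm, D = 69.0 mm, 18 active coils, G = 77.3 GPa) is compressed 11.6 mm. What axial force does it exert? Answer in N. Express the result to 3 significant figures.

k = Gd⁴/(8D³N_a) = (77.3×10³)(5.5⁴)/(8·69.0³·18) = 1.4953 N/mm
F = k·δ = 1.4953 × 11.6 = 17.345 N

17.3 N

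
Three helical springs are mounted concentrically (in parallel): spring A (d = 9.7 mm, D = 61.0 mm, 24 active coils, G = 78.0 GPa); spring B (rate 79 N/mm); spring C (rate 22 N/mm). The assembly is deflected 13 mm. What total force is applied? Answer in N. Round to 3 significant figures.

1520 N

k_A = Gd⁴/(8D³N_a) = (78.0×10³)(9.7⁴)/(8·61.0³·24) = 15.845 N/mm
Parallel: k_eq = 15.845 + 79 + 22 = 116.84 N/mm
F = k_eq·δ = 116.84·13 = 1519 N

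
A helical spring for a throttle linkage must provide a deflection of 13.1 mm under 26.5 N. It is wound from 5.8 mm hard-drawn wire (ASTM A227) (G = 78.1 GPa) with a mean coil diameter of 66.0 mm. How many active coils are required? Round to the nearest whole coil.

Required rate k = F/δ = 26.5/13.1 = 2.0229 N/mm
N_a = Gd⁴/(8D³k) = (78.1×10³ × 5.8⁴)/(8 × 66.0³ × 2.0229)
    = 8.83818e+07 / 4.65261e+06 = 19 → 19 coils

19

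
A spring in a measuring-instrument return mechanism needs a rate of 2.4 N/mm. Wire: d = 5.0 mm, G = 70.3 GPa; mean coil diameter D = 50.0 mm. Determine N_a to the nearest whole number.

18

N_a = Gd⁴/(8D³k) = (70.3×10³ × 5.0⁴)/(8 × 50.0³ × 2.4)
    = 4.39375e+07 / 2.4e+06 = 18.31 → 18 coils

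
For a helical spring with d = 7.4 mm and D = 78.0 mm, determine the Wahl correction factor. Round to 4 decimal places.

1.1370

C = D/d = 78.0/7.4 = 10.5405
K_W = (4C−1)/(4C−4) + 0.615/C = 41.162/38.162 + 0.0583 = 1.1370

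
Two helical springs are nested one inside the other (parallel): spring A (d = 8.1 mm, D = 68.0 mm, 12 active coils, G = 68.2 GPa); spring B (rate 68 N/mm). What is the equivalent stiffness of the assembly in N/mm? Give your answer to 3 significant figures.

77.7 N/mm

k_A = Gd⁴/(8D³N_a) = (68.2×10³)(8.1⁴)/(8·68.0³·12) = 9.7258 N/mm
Parallel: k_eq = 9.7258 + 68 = 77.726 N/mm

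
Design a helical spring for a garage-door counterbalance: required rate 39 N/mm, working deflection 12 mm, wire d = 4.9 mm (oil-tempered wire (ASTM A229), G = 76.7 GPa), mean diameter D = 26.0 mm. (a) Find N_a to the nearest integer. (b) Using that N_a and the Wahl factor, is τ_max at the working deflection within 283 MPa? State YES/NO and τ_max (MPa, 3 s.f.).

N_a = Gd⁴/(8D³k) = (76.7×10³)(4.9⁴)/(8·26.0³·39) = 8.063 → N_a = 8
Actual rate k = Gd⁴/(8D³·8) = 39.308 N/mm
Working load F = kδ = 39.308·12 = 471.69 N
C = 26.0/4.9 = 5.3061; K_W = (4C−1)/(4C−4)+0.615/C = 1.2901
τ_max = K_W·8FD/(πd³) = 1.2901·265.45 = 342.45 MPa
τ_max > 283 MPa → exceeds allowable

(a) 8 coils; (b) NO, τ_max = 342 MPa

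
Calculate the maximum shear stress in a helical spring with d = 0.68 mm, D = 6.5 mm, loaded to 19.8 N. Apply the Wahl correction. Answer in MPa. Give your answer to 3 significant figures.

1200 MPa

Spring index C = D/d = 6.5/0.68 = 9.5588
K_W = (4C−1)/(4C−4) + 0.615/C = 37.235/34.235 + 0.0643 = 1.1520
τ₀ = 8FD/(πd³) = 8·19.8·6.5/(π·0.68³) = 1029.6/0.98782 = 1042.3 MPa
τ_max = K·τ₀ = 1.1520 × 1042.3 = 1200.7 MPa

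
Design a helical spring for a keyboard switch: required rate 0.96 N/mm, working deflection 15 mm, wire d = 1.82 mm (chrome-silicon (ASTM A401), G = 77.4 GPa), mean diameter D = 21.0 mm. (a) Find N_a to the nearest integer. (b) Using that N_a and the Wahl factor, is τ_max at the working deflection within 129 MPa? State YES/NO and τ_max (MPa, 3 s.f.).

(a) 12 coils; (b) NO, τ_max = 143 MPa

N_a = Gd⁴/(8D³k) = (77.4×10³)(1.82⁴)/(8·21.0³·0.96) = 11.94 → N_a = 12
Actual rate k = Gd⁴/(8D³·12) = 0.95521 N/mm
Working load F = kδ = 0.95521·15 = 14.328 N
C = 21.0/1.82 = 11.5385; K_W = (4C−1)/(4C−4)+0.615/C = 1.1245
τ_max = K_W·8FD/(πd³) = 1.1245·127.1 = 142.92 MPa
τ_max > 129 MPa → exceeds allowable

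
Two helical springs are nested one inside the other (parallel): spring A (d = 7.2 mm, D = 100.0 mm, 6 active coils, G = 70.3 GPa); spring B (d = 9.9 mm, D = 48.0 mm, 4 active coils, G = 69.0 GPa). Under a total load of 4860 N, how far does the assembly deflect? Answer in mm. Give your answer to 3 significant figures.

k_A = Gd⁴/(8D³N_a) = (70.3×10³)(7.2⁴)/(8·100.0³·6) = 3.9359 N/mm
k_B = Gd⁴/(8D³N_a) = (69.0×10³)(9.9⁴)/(8·48.0³·4) = 187.29 N/mm
Parallel: k_eq = 3.9359 + 187.29 = 191.23 N/mm
δ = F/k_eq = 4860/191.23 = 25.415 mm

25.4 mm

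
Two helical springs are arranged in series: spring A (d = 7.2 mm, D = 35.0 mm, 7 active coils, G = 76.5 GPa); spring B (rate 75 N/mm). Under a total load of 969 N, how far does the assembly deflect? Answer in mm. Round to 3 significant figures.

24.2 mm

k_A = Gd⁴/(8D³N_a) = (76.5×10³)(7.2⁴)/(8·35.0³·7) = 85.625 N/mm
Series: 1/k_eq = 1/85.625 + 1/75 = 0.025012; k_eq = 39.98 N/mm
δ = F/k_eq = 969/39.98 = 24.237 mm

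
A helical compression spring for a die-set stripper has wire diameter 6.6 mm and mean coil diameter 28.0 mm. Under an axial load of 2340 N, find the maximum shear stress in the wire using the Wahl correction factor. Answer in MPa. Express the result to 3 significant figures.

799 MPa

Spring index C = D/d = 28.0/6.6 = 4.2424
K_W = (4C−1)/(4C−4) + 0.615/C = 15.970/12.970 + 0.1450 = 1.3763
τ₀ = 8FD/(πd³) = 8·2340·28.0/(π·6.6³) = 524160/903.2 = 580.34 MPa
τ_max = K·τ₀ = 1.3763 × 580.34 = 798.71 MPa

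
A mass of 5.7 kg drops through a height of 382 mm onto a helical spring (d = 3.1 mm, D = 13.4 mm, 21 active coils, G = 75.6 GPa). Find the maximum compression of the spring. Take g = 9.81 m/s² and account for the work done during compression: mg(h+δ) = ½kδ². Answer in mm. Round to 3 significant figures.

k = Gd⁴/(8D³N_a) = (75.6×10³)(3.1⁴)/(8·13.4³·21) = 17.272 N/mm
W = mg = 5.7 × 9.81 = 55.917 N
½kδ² − Wδ − Wh = 0 → δ = (W + √(W² + 2kWh))/k
δ = (55.917 + √(3126.7 + 737874))/17.272 = (55.917 + 860.81)/17.272 = 53.076 mm

53.1 mm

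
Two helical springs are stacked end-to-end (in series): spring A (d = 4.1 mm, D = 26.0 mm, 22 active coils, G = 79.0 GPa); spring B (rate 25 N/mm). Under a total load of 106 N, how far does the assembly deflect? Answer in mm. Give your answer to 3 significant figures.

k_A = Gd⁴/(8D³N_a) = (79.0×10³)(4.1⁴)/(8·26.0³·22) = 7.2166 N/mm
Series: 1/k_eq = 1/7.2166 + 1/25 = 0.17857; k_eq = 5.6 N/mm
δ = F/k_eq = 106/5.6 = 18.928 mm

18.9 mm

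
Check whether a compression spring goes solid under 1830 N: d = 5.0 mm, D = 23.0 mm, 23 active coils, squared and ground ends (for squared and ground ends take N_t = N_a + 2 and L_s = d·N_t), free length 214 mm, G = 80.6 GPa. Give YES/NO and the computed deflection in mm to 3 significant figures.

NO, δ = 81.3 mm

k = Gd⁴/(8D³N_a) = (80.6×10³)(5.0⁴)/(8·23.0³·23) = 22.502 N/mm
N_t = 25; L_s = 5.0·25 = 125 mm; δ_solid = L₀ − L_s = 214 − 125 = 89 mm
δ = F/k = 1830/22.502 = 81.327 mm
δ < δ_solid → spring does not go solid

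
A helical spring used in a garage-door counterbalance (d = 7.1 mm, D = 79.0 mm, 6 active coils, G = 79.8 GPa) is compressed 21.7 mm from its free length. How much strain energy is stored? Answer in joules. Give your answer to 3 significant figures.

2.02 J

k = Gd⁴/(8D³N_a) = (79.8×10³)(7.1⁴)/(8·79.0³·6) = 8.5687 N/mm
U = ½kδ² = 0.5 × 8.5687 × 21.7² = 2017.5 N·mm = 2.0175 J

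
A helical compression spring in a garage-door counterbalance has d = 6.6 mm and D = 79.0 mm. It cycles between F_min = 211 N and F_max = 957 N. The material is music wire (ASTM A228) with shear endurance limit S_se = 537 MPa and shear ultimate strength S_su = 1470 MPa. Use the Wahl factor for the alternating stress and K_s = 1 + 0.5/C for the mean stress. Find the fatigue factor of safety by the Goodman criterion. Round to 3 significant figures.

C = D/d = 79.0/6.6 = 11.9697; K_W = (4C−1)/(4C−4)+0.615/C = 1.1197; K_s = 1+0.5/C = 1.0418
F_a = (F_max−F_min)/2 = 373 N; F_m = (F_max+F_min)/2 = 584 N
τ_a = K_W·8F_aD/(πd³) = 1.1197 × 261 = 292.26 MPa
τ_m = K_s·8F_mD/(πd³) = 1.0418 × 408.65 = 425.72 MPa
Goodman: 1/n_f = τ_a/S_se + τ_m/S_su = 292.26/537 + 425.72/1470 = 0.54424 + 0.28960 = 0.83384
n_f = 1/0.83384 = 1.199

1.20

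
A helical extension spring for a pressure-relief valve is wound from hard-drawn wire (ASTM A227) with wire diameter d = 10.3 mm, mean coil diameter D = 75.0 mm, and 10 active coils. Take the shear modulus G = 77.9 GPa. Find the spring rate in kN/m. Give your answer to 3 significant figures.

26.0 kN/m

k = Gd⁴/(8D³N_a) = (77.9×10³ × 10.3⁴) / (8 × 75.0³ × 10)
  = 8.76771e+08 / 3.375e+07 = 25.978 N/mm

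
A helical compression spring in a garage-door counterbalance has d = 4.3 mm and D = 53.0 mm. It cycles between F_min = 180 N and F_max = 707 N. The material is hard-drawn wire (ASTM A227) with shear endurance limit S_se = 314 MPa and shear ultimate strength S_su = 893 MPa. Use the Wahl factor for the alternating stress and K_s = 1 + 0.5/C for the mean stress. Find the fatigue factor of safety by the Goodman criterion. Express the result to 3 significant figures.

0.405

C = D/d = 53.0/4.3 = 12.3256; K_W = (4C−1)/(4C−4)+0.615/C = 1.1161; K_s = 1+0.5/C = 1.0406
F_a = (F_max−F_min)/2 = 263.5 N; F_m = (F_max+F_min)/2 = 443.5 N
τ_a = K_W·8F_aD/(πd³) = 1.1161 × 447.29 = 499.23 MPa
τ_m = K_s·8F_mD/(πd³) = 1.0406 × 752.84 = 783.38 MPa
Goodman: 1/n_f = τ_a/S_se + τ_m/S_su = 499.23/314 + 783.38/893 = 1.58991 + 0.87725 = 2.4672
n_f = 1/2.4672 = 0.4053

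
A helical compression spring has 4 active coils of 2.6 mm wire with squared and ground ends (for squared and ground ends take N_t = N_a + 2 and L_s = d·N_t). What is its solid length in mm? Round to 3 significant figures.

squared and ground ends: N_t = N_a + 2 = 4 + 2 = 6
L_s = d·N_t = 2.6 × 6 = 15.6 mm

15.6 mm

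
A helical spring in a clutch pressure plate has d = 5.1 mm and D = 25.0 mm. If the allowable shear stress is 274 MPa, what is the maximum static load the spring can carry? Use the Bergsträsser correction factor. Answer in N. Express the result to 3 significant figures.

C = D/d = 25.0/5.1 = 4.9020
K_B = (4C+2)/(4C−3) = 21.608/16.608 = 1.3011
τ_max = K·8FD/(πd³) → F_max = τ_allow·πd³/(8DK)
F_max = 274·π·5.1³/(8·25.0·1.3011) = 1.1419e+05/260.21 = 438.82 N

439 N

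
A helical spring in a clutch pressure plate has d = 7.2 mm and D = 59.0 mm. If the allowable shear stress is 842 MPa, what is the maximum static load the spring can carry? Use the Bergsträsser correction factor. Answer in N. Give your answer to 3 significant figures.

1790 N

C = D/d = 59.0/7.2 = 8.1944
K_B = (4C+2)/(4C−3) = 34.778/29.778 = 1.1679
τ_max = K·8FD/(πd³) → F_max = τ_allow·πd³/(8DK)
F_max = 842·π·7.2³/(8·59.0·1.1679) = 9.8732e+05/551.25 = 1791.1 N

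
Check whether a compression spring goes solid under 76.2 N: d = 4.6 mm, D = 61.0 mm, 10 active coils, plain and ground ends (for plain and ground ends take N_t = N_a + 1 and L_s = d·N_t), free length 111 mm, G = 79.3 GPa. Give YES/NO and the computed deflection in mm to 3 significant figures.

k = Gd⁴/(8D³N_a) = (79.3×10³)(4.6⁴)/(8·61.0³·10) = 1.9554 N/mm
N_t = 11; L_s = 4.6·11 = 50.6 mm; δ_solid = L₀ − L_s = 111 − 50.6 = 60.4 mm
δ = F/k = 76.2/1.9554 = 38.97 mm
δ < δ_solid → spring does not go solid

NO, δ = 39.0 mm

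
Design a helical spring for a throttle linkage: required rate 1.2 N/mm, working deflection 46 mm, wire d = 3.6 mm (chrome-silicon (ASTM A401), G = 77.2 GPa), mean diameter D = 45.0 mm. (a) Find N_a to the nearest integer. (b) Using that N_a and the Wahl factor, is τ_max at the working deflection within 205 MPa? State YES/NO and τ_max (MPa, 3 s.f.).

N_a = Gd⁴/(8D³k) = (77.2×10³)(3.6⁴)/(8·45.0³·1.2) = 14.82 → N_a = 15
Actual rate k = Gd⁴/(8D³·15) = 1.1858 N/mm
Working load F = kδ = 1.1858·46 = 54.546 N
C = 45.0/3.6 = 12.5000; K_W = (4C−1)/(4C−4)+0.615/C = 1.1144
τ_max = K_W·8FD/(πd³) = 1.1144·133.97 = 149.3 MPa
τ_max ≤ 205 MPa → acceptable

(a) 15 coils; (b) YES, τ_max = 149 MPa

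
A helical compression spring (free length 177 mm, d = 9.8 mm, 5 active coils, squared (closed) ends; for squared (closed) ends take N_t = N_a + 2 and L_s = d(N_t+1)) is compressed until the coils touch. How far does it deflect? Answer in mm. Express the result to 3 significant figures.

98.6 mm

N_t = 7; L_s = 9.8·8 = 78.4 mm
δ_solid = L₀ − L_s = 177 − 78.4 = 98.6 mm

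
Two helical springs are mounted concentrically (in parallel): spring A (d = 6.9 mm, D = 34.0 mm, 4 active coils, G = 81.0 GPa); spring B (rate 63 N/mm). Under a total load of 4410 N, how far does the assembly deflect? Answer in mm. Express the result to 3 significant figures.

k_A = Gd⁴/(8D³N_a) = (81.0×10³)(6.9⁴)/(8·34.0³·4) = 145.98 N/mm
Parallel: k_eq = 145.98 + 63 = 208.98 N/mm
δ = F/k_eq = 4410/208.98 = 21.102 mm

21.1 mm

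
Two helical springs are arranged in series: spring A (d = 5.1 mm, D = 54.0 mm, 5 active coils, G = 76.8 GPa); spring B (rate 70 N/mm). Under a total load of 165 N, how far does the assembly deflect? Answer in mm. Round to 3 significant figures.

k_A = Gd⁴/(8D³N_a) = (76.8×10³)(5.1⁴)/(8·54.0³·5) = 8.249 N/mm
Series: 1/k_eq = 1/8.249 + 1/70 = 0.13551; k_eq = 7.3794 N/mm
δ = F/k_eq = 165/7.3794 = 22.36 mm

22.4 mm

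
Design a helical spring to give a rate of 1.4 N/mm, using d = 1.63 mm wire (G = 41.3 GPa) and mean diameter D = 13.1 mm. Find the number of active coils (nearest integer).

12

N_a = Gd⁴/(8D³k) = (41.3×10³ × 1.63⁴)/(8 × 13.1³ × 1.4)
    = 291542 / 25178.6 = 11.58 → 12 coils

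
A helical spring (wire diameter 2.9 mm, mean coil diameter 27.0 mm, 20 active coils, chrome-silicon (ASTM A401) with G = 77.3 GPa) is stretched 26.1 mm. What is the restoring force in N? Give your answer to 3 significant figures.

45.3 N

k = Gd⁴/(8D³N_a) = (77.3×10³)(2.9⁴)/(8·27.0³·20) = 1.736 N/mm
F = k·δ = 1.736 × 26.1 = 45.311 N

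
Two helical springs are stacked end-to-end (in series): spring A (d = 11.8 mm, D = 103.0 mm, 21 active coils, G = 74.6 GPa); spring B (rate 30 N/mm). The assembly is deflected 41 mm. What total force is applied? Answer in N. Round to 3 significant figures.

k_A = Gd⁴/(8D³N_a) = (74.6×10³)(11.8⁴)/(8·103.0³·21) = 7.8785 N/mm
Series: 1/k_eq = 1/7.8785 + 1/30 = 0.16026; k_eq = 6.2398 N/mm
F = k_eq·δ = 6.2398·41 = 255.83 N

256 N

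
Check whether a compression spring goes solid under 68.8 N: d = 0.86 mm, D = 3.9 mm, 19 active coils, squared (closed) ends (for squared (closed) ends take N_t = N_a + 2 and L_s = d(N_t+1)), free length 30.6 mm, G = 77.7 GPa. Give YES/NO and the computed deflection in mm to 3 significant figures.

k = Gd⁴/(8D³N_a) = (77.7×10³)(0.86⁴)/(8·3.9³·19) = 4.7139 N/mm
N_t = 21; L_s = 0.86·22 = 18.92 mm; δ_solid = L₀ − L_s = 30.6 − 18.92 = 11.68 mm
δ = F/k = 68.8/4.7139 = 14.595 mm
δ ≥ δ_solid → spring goes solid

YES, δ = 14.6 mm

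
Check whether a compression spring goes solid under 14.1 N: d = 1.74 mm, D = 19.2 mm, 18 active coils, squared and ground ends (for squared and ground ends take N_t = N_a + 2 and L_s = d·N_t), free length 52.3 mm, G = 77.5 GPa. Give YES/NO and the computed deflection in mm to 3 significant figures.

YES, δ = 20.2 mm

k = Gd⁴/(8D³N_a) = (77.5×10³)(1.74⁴)/(8·19.2³·18) = 0.697 N/mm
N_t = 20; L_s = 1.74·20 = 34.8 mm; δ_solid = L₀ − L_s = 52.3 − 34.8 = 17.5 mm
δ = F/k = 14.1/0.697 = 20.23 mm
δ ≥ δ_solid → spring goes solid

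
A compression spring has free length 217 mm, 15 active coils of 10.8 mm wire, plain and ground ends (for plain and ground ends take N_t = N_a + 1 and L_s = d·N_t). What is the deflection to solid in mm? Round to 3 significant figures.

44.2 mm

N_t = 16; L_s = 10.8·16 = 172.8 mm
δ_solid = L₀ − L_s = 217 − 172.8 = 44.2 mm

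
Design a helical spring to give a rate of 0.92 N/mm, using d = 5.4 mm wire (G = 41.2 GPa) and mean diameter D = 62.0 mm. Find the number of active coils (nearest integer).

20

N_a = Gd⁴/(8D³k) = (41.2×10³ × 5.4⁴)/(8 × 62.0³ × 0.92)
    = 3.50326e+07 / 1.75409e+06 = 19.97 → 20 coils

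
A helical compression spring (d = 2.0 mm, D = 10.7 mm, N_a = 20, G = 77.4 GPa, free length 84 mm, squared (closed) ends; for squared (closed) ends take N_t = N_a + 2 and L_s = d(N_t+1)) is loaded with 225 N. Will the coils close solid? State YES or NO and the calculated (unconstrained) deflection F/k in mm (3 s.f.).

NO, δ = 35.6 mm

k = Gd⁴/(8D³N_a) = (77.4×10³)(2.0⁴)/(8·10.7³·20) = 6.3181 N/mm
N_t = 22; L_s = 2.0·23 = 46 mm; δ_solid = L₀ − L_s = 84 − 46 = 38 mm
δ = F/k = 225/6.3181 = 35.612 mm
δ < δ_solid → spring does not go solid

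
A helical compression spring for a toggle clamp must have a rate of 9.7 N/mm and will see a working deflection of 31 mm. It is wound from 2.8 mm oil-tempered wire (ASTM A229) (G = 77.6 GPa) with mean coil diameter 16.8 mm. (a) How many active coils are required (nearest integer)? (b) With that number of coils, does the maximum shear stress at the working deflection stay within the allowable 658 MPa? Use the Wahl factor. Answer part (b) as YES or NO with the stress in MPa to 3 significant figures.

(a) 13 coils; (b) NO, τ_max = 732 MPa

N_a = Gd⁴/(8D³k) = (77.6×10³)(2.8⁴)/(8·16.8³·9.7) = 12.96 → N_a = 13
Actual rate k = Gd⁴/(8D³·13) = 9.6724 N/mm
Working load F = kδ = 9.6724·31 = 299.84 N
C = 16.8/2.8 = 6.0000; K_W = (4C−1)/(4C−4)+0.615/C = 1.2525
τ_max = K_W·8FD/(πd³) = 1.2525·584.35 = 731.89 MPa
τ_max > 658 MPa → exceeds allowable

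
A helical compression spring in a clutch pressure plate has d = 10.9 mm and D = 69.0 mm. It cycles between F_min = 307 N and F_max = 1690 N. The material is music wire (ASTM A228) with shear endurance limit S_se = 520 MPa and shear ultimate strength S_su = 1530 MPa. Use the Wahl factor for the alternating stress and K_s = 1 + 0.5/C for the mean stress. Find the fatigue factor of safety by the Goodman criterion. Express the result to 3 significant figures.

3.14

C = D/d = 69.0/10.9 = 6.3303; K_W = (4C−1)/(4C−4)+0.615/C = 1.2379; K_s = 1+0.5/C = 1.0790
F_a = (F_max−F_min)/2 = 691.5 N; F_m = (F_max+F_min)/2 = 998.5 N
τ_a = K_W·8F_aD/(πd³) = 1.2379 × 93.821 = 116.14 MPa
τ_m = K_s·8F_mD/(πd³) = 1.0790 × 135.47 = 146.18 MPa
Goodman: 1/n_f = τ_a/S_se + τ_m/S_su = 116.14/520 + 146.18/1530 = 0.22334 + 0.09554 = 0.31888
n_f = 1/0.31888 = 3.136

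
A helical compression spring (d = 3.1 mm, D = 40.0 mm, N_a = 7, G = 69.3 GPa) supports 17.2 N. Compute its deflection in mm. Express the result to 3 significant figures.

k = Gd⁴/(8D³N_a) = (69.3×10³)(3.1⁴)/(8·40.0³·7) = 1.7857 N/mm
δ = F/k = 17.2 / 1.7857 = 9.632 mm

9.63 mm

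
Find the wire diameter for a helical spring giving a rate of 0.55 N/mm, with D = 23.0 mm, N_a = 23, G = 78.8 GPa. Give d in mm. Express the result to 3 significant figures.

d = (8D³N_a·k / G)^(1/4) = (8·23.0³·23·0.55 / (78.8×10³))^0.25
  = (15.626)^0.25 = 1.9882 mm

1.99 mm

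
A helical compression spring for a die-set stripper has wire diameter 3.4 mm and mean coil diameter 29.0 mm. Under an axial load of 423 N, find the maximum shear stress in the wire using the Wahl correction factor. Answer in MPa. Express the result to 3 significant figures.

Spring index C = D/d = 29.0/3.4 = 8.5294
K_W = (4C−1)/(4C−4) + 0.615/C = 33.118/30.118 + 0.0721 = 1.1717
τ₀ = 8FD/(πd³) = 8·423·29.0/(π·3.4³) = 98136/123.48 = 794.77 MPa
τ_max = K·τ₀ = 1.1717 × 794.77 = 931.24 MPa

931 MPa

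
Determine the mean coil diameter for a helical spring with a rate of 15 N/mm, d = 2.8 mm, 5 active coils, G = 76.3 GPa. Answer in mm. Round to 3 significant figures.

19.8 mm

D = (Gd⁴/(8N_a·k))^(1/3) = (76.3×10³·2.8⁴/(8·5·15))^(1/3)
  = (7816.38)^(1/3) = 19.8458 mm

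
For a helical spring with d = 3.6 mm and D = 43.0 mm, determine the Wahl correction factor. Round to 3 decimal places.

1.120

C = D/d = 43.0/3.6 = 11.9444
K_W = (4C−1)/(4C−4) + 0.615/C = 46.778/43.778 + 0.0515 = 1.1200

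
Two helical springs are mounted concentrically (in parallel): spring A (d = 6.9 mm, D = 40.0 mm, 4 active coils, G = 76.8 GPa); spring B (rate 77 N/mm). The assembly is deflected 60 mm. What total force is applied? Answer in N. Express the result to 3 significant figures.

9720 N

k_A = Gd⁴/(8D³N_a) = (76.8×10³)(6.9⁴)/(8·40.0³·4) = 85.002 N/mm
Parallel: k_eq = 85.002 + 77 = 162 N/mm
F = k_eq·δ = 162·60 = 9720.1 N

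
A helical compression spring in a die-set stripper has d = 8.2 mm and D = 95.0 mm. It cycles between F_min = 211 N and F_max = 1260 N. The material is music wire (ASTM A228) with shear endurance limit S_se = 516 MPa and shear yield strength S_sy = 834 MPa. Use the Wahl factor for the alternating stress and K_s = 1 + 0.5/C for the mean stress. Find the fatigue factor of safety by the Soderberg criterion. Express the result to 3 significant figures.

1.11

C = D/d = 95.0/8.2 = 11.5854; K_W = (4C−1)/(4C−4)+0.615/C = 1.1239; K_s = 1+0.5/C = 1.0432
F_a = (F_max−F_min)/2 = 524.5 N; F_m = (F_max+F_min)/2 = 735.5 N
τ_a = K_W·8F_aD/(πd³) = 1.1239 × 230.13 = 258.65 MPa
τ_m = K_s·8F_mD/(πd³) = 1.0432 × 322.7 = 336.63 MPa
Soderberg: 1/n_f = τ_a/S_se + τ_m/S_sy = 258.65/516 + 336.63/834 = 0.50126 + 0.40364 = 0.90489
n_f = 1/0.90489 = 1.105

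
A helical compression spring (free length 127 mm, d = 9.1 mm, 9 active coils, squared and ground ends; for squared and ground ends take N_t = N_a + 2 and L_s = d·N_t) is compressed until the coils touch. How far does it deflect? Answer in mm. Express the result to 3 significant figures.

N_t = 11; L_s = 9.1·11 = 100.1 mm
δ_solid = L₀ − L_s = 127 − 100.1 = 26.9 mm

26.9 mm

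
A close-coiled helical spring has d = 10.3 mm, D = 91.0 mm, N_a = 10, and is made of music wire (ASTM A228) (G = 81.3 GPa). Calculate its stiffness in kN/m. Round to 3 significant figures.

15.2 kN/m

k = Gd⁴/(8D³N_a) = (81.3×10³ × 10.3⁴) / (8 × 91.0³ × 10)
  = 9.15039e+08 / 6.02857e+07 = 15.178 N/mm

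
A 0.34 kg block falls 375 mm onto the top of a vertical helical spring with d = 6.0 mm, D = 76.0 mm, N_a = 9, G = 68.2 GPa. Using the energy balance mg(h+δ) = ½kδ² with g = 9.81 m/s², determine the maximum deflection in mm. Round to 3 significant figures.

31.1 mm

k = Gd⁴/(8D³N_a) = (68.2×10³)(6.0⁴)/(8·76.0³·9) = 2.7965 N/mm
W = mg = 0.34 × 9.81 = 3.3354 N
½kδ² − Wδ − Wh = 0 → δ = (W + √(W² + 2kWh))/k
δ = (3.3354 + √(11.125 + 6995.61))/2.7965 = (3.3354 + 83.706)/2.7965 = 31.125 mm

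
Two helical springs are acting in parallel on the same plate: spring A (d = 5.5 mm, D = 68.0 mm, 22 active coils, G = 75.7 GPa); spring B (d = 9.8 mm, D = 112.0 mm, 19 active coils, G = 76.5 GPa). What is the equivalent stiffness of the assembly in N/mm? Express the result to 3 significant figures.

4.56 N/mm

k_A = Gd⁴/(8D³N_a) = (75.7×10³)(5.5⁴)/(8·68.0³·22) = 1.2517 N/mm
k_B = Gd⁴/(8D³N_a) = (76.5×10³)(9.8⁴)/(8·112.0³·19) = 3.3042 N/mm
Parallel: k_eq = 1.2517 + 3.3042 = 4.5559 N/mm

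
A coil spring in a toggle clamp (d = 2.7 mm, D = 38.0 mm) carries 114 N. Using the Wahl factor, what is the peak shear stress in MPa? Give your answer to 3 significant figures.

Spring index C = D/d = 38.0/2.7 = 14.0741
K_W = (4C−1)/(4C−4) + 0.615/C = 55.296/52.296 + 0.0437 = 1.1011
τ₀ = 8FD/(πd³) = 8·114·38.0/(π·2.7³) = 34656/61.836 = 560.45 MPa
τ_max = K·τ₀ = 1.1011 × 560.45 = 617.09 MPa

617 MPa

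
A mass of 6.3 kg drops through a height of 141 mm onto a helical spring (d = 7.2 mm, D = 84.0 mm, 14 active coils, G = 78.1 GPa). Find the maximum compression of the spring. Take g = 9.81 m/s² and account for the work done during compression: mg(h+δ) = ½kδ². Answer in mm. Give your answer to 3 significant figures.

96.3 mm

k = Gd⁴/(8D³N_a) = (78.1×10³)(7.2⁴)/(8·84.0³·14) = 3.1617 N/mm
W = mg = 6.3 × 9.81 = 61.803 N
½kδ² − Wδ − Wh = 0 → δ = (W + √(W² + 2kWh))/k
δ = (61.803 + √(3819.6 + 55104.1))/3.1617 = (61.803 + 242.74)/3.1617 = 96.322 mm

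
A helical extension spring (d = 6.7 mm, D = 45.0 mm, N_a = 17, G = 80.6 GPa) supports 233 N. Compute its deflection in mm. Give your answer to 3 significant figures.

17.8 mm

k = Gd⁴/(8D³N_a) = (80.6×10³)(6.7⁴)/(8·45.0³·17) = 13.106 N/mm
δ = F/k = 233 / 13.106 = 17.779 mm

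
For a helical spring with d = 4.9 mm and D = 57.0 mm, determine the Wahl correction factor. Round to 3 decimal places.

1.123

C = D/d = 57.0/4.9 = 11.6327
K_W = (4C−1)/(4C−4) + 0.615/C = 45.531/42.531 + 0.0529 = 1.1234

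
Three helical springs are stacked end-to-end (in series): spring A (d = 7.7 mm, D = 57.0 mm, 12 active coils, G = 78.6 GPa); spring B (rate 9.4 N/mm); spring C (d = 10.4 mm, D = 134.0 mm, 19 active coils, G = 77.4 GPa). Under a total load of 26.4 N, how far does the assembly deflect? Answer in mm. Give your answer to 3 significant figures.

15.2 mm

k_A = Gd⁴/(8D³N_a) = (78.6×10³)(7.7⁴)/(8·57.0³·12) = 15.541 N/mm
k_C = Gd⁴/(8D³N_a) = (77.4×10³)(10.4⁴)/(8·134.0³·19) = 2.4758 N/mm
Series: 1/k_eq = 1/15.541 + 1/9.4 + 1/2.4758 = 0.57464; k_eq = 1.7402 N/mm
δ = F/k_eq = 26.4/1.7402 = 15.17 mm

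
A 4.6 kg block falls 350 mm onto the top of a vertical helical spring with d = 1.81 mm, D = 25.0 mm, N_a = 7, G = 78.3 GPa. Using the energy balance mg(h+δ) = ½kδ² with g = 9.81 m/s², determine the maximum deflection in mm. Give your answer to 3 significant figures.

k = Gd⁴/(8D³N_a) = (78.3×10³)(1.81⁴)/(8·25.0³·7) = 0.96044 N/mm
W = mg = 4.6 × 9.81 = 45.126 N
½kδ² − Wδ − Wh = 0 → δ = (W + √(W² + 2kWh))/k
δ = (45.126 + √(2036.4 + 30338.4))/0.96044 = (45.126 + 179.93)/0.96044 = 234.33 mm

234 mm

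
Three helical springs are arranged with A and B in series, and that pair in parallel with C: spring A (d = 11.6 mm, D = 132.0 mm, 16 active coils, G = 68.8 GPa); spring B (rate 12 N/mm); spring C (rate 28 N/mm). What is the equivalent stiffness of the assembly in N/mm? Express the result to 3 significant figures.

31.1 N/mm

k_A = Gd⁴/(8D³N_a) = (68.8×10³)(11.6⁴)/(8·132.0³·16) = 4.2314 N/mm
Springs A,B series: k_AB = 1/(1/4.2314+1/12) = 3.1283 N/mm; parallel with C: k_eq = 3.1283+28 = 31.128 N/mm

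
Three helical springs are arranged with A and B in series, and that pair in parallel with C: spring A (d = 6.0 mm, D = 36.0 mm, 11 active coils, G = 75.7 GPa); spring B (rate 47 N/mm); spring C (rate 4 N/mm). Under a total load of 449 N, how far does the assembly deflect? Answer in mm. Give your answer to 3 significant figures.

k_A = Gd⁴/(8D³N_a) = (75.7×10³)(6.0⁴)/(8·36.0³·11) = 23.895 N/mm
Springs A,B series: k_AB = 1/(1/23.895+1/47) = 15.841 N/mm; parallel with C: k_eq = 15.841+4 = 19.841 N/mm
δ = F/k_eq = 449/19.841 = 22.63 mm

22.6 mm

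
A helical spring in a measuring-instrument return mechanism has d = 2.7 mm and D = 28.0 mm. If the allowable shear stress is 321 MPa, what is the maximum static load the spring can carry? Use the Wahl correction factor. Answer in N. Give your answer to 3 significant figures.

77.8 N

C = D/d = 28.0/2.7 = 10.3704
K_W = (4C−1)/(4C−4) + 0.615/C = 40.481/37.481 + 0.0593 = 1.1393
τ_max = K·8FD/(πd³) → F_max = τ_allow·πd³/(8DK)
F_max = 321·π·2.7³/(8·28.0·1.1393) = 19849/255.21 = 77.776 N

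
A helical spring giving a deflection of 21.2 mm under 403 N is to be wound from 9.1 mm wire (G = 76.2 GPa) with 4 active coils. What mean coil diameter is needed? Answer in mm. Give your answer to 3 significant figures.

Required rate k = F/δ = 403/21.2 = 19.009 N/mm
D = (Gd⁴/(8N_a·k))^(1/3) = (76.2×10³·9.1⁴/(8·4·19.009))^(1/3)
  = (859016)^(1/3) = 95.0606 mm

95.1 mm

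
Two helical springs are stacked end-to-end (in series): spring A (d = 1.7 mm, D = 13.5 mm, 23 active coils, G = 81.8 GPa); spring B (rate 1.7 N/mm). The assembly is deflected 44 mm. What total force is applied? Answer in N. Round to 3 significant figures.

k_A = Gd⁴/(8D³N_a) = (81.8×10³)(1.7⁴)/(8·13.5³·23) = 1.5091 N/mm
Series: 1/k_eq = 1/1.5091 + 1/1.7 = 1.2509; k_eq = 0.79945 N/mm
F = k_eq·δ = 0.79945·44 = 35.176 N

35.2 N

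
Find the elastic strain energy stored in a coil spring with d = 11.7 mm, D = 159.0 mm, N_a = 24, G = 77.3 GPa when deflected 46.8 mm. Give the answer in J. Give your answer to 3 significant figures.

k = Gd⁴/(8D³N_a) = (77.3×10³)(11.7⁴)/(8·159.0³·24) = 1.8769 N/mm
U = ½kδ² = 0.5 × 1.8769 × 46.8² = 2055.4 N·mm = 2.0554 J

2.06 J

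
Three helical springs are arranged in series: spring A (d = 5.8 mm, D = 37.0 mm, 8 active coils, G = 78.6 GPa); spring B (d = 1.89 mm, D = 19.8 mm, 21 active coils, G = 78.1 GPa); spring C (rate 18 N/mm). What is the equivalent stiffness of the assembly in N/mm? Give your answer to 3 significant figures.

k_A = Gd⁴/(8D³N_a) = (78.6×10³)(5.8⁴)/(8·37.0³·8) = 27.438 N/mm
k_B = Gd⁴/(8D³N_a) = (78.1×10³)(1.89⁴)/(8·19.8³·21) = 0.76418 N/mm
Series: 1/k_eq = 1/27.438 + 1/0.76418 + 1/18 = 1.4006; k_eq = 0.71398 N/mm

0.714 N/mm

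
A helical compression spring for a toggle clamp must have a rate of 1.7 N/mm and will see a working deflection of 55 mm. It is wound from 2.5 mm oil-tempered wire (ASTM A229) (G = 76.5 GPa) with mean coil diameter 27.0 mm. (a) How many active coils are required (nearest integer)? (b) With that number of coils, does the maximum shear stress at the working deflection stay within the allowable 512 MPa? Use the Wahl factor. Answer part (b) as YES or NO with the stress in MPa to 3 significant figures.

N_a = Gd⁴/(8D³k) = (76.5×10³)(2.5⁴)/(8·27.0³·1.7) = 11.16 → N_a = 11
Actual rate k = Gd⁴/(8D³·11) = 1.7252 N/mm
Working load F = kδ = 1.7252·55 = 94.888 N
C = 27.0/2.5 = 10.8000; K_W = (4C−1)/(4C−4)+0.615/C = 1.1335
τ_max = K_W·8FD/(πd³) = 1.1335·417.54 = 473.27 MPa
τ_max ≤ 512 MPa → acceptable

(a) 11 coils; (b) YES, τ_max = 473 MPa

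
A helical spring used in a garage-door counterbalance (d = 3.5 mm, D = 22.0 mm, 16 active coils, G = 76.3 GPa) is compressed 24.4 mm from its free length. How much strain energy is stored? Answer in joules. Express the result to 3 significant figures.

k = Gd⁴/(8D³N_a) = (76.3×10³)(3.5⁴)/(8·22.0³·16) = 8.4008 N/mm
U = ½kδ² = 0.5 × 8.4008 × 24.4² = 2500.7 N·mm = 2.5007 J

2.50 J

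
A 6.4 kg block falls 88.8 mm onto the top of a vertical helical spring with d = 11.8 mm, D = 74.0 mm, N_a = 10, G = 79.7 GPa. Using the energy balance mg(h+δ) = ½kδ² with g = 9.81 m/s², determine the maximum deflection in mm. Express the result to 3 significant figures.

16.7 mm

k = Gd⁴/(8D³N_a) = (79.7×10³)(11.8⁴)/(8·74.0³·10) = 47.665 N/mm
W = mg = 6.4 × 9.81 = 62.784 N
½kδ² − Wδ − Wh = 0 → δ = (W + √(W² + 2kWh))/k
δ = (62.784 + √(3941.8 + 531488))/47.665 = (62.784 + 731.73)/47.665 = 16.669 mm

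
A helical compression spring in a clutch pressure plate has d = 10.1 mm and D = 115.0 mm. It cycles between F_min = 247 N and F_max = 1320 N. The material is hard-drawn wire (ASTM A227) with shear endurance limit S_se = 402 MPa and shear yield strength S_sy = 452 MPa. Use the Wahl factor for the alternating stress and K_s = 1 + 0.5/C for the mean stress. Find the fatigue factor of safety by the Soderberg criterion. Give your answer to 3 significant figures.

1.06

C = D/d = 115.0/10.1 = 11.3861; K_W = (4C−1)/(4C−4)+0.615/C = 1.1262; K_s = 1+0.5/C = 1.0439
F_a = (F_max−F_min)/2 = 536.5 N; F_m = (F_max+F_min)/2 = 783.5 N
τ_a = K_W·8F_aD/(πd³) = 1.1262 × 152.49 = 171.74 MPa
τ_m = K_s·8F_mD/(πd³) = 1.0439 × 222.7 = 232.48 MPa
Soderberg: 1/n_f = τ_a/S_se + τ_m/S_sy = 171.74/402 + 232.48/452 = 0.42721 + 0.51433 = 0.94154
n_f = 1/0.94154 = 1.062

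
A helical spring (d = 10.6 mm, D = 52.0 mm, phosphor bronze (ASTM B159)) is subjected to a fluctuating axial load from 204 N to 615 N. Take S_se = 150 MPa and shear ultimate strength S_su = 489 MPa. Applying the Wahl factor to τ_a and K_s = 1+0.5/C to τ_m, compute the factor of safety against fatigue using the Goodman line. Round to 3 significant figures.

C = D/d = 52.0/10.6 = 4.9057; K_W = (4C−1)/(4C−4)+0.615/C = 1.3174; K_s = 1+0.5/C = 1.1019
F_a = (F_max−F_min)/2 = 205.5 N; F_m = (F_max+F_min)/2 = 409.5 N
τ_a = K_W·8F_aD/(πd³) = 1.3174 × 22.847 = 30.099 MPa
τ_m = K_s·8F_mD/(πd³) = 1.1019 × 45.528 = 50.168 MPa
Goodman: 1/n_f = τ_a/S_se + τ_m/S_su = 30.099/150 + 50.168/489 = 0.20066 + 0.10259 = 0.30325
n_f = 1/0.30325 = 3.298

3.30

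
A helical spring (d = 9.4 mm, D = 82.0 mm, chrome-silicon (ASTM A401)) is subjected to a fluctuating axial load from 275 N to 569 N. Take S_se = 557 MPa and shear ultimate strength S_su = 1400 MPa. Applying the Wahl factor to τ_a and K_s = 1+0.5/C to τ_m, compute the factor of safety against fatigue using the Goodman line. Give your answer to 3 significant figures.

C = D/d = 82.0/9.4 = 8.7234; K_W = (4C−1)/(4C−4)+0.615/C = 1.1676; K_s = 1+0.5/C = 1.0573
F_a = (F_max−F_min)/2 = 147 N; F_m = (F_max+F_min)/2 = 422 N
τ_a = K_W·8F_aD/(πd³) = 1.1676 × 36.956 = 43.15 MPa
τ_m = K_s·8F_mD/(πd³) = 1.0573 × 106.09 = 112.17 MPa
Goodman: 1/n_f = τ_a/S_se + τ_m/S_su = 43.15/557 + 112.17/1400 = 0.07747 + 0.08012 = 0.15759
n_f = 1/0.15759 = 6.345

6.35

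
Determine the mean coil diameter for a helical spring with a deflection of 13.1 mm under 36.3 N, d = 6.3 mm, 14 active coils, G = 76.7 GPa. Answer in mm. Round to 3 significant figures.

73.0 mm

Required rate k = F/δ = 36.3/13.1 = 2.771 N/mm
D = (Gd⁴/(8N_a·k))^(1/3) = (76.7×10³·6.3⁴/(8·14·2.771))^(1/3)
  = (389318)^(1/3) = 73.0188 mm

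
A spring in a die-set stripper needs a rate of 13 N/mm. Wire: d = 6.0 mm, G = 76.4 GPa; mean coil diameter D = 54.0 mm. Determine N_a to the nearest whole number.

6

N_a = Gd⁴/(8D³k) = (76.4×10³ × 6.0⁴)/(8 × 54.0³ × 13)
    = 9.90144e+07 / 1.63763e+07 = 6.046 → 6 coils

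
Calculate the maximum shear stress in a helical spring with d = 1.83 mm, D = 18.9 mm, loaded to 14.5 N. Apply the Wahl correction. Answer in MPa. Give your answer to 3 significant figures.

Spring index C = D/d = 18.9/1.83 = 10.3279
K_W = (4C−1)/(4C−4) + 0.615/C = 40.311/37.311 + 0.0595 = 1.1400
τ₀ = 8FD/(πd³) = 8·14.5·18.9/(π·1.83³) = 2192.4/19.253 = 113.87 MPa
τ_max = K·τ₀ = 1.1400 × 113.87 = 129.81 MPa

130 MPa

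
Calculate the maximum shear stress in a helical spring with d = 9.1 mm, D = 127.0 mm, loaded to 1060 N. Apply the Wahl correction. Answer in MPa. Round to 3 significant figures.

501 MPa

Spring index C = D/d = 127.0/9.1 = 13.9560
K_W = (4C−1)/(4C−4) + 0.615/C = 54.824/51.824 + 0.0441 = 1.1020
τ₀ = 8FD/(πd³) = 8·1060·127.0/(π·9.1³) = 1.07696e+06/2367.4 = 454.91 MPa
τ_max = K·τ₀ = 1.1020 × 454.91 = 501.29 MPa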